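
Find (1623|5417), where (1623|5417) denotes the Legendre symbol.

-1

5417 ≡ 1 (mod 4), so quadratic reciprocity gives (1623|5417) = (5417|1623). Reduce: 5417 ≡ 548 (mod 1623). Now have (548|1623).
Factor out 2: 548 = 2^2·137. Since 1623 ≡ 7 (mod 8), (2|1623) = +1, and (2|1623)^2 = +1. Now have (137|1623).
137 ≡ 1 (mod 4), so quadratic reciprocity gives (137|1623) = (1623|137). Reduce: 1623 ≡ 116 (mod 137). Now have (116|137).
Factor out 2: 116 = 2^2·29. Since 137 ≡ 1 (mod 8), (2|137) = +1, and (2|137)^2 = +1. Now have (29|137).
29 ≡ 1 (mod 4), so quadratic reciprocity gives (29|137) = (137|29). Reduce: 137 ≡ 21 (mod 29). Now have (21|29).
21 ≡ 1 (mod 4), so quadratic reciprocity gives (21|29) = (29|21). Reduce: 29 ≡ 8 (mod 21). Now have (8|21).
Factor out 2: 8 = 2^3. Since 21 ≡ 5 (mod 8), (2|21) = -1, and (2|21)^3 = -1. Now have -(1|21).
(1|21) = 1. Collecting the sign factors: -1.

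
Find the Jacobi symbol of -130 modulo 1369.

1

Pull out -1: (-130/1369) = (-1/1369)·(130/1369). Since 1369 ≡ 1 (mod 4), (-1/1369) = +1. Now have (130/1369).
Factor out 2: 130 = 2·65. Since 1369 ≡ 1 (mod 8), (2/1369) = +1. Now have (65/1369).
65 ≡ 1 (mod 4), so quadratic reciprocity gives (65/1369) = (1369/65). Reduce: 1369 ≡ 4 (mod 65). Now have (4/65).
Factor out 2: 4 = 2^2. Since 65 ≡ 1 (mod 8), (2/65) = +1, and (2/65)^2 = +1. Now have (1/65).
(1/65) = 1. Collecting the sign factors: 1.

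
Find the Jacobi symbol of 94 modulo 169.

1

Factor out 2: 94 = 2·47. Since 169 ≡ 1 (mod 8), (2|169) = +1. Now have (47|169).
169 ≡ 1 (mod 4), so quadratic reciprocity gives (47|169) = (169|47). Reduce: 169 ≡ 28 (mod 47). Now have (28|47).
Factor out 2: 28 = 2^2·7. Since 47 ≡ 7 (mod 8), (2|47) = +1, and (2|47)^2 = +1. Now have (7|47).
Both 7 ≡ 3 and 47 ≡ 3 (mod 4), so reciprocity gives (7|47) = -(47|7). Reduce: 47 ≡ 5 (mod 7). Now have -(5|7).
5 ≡ 1 (mod 4), so quadratic reciprocity gives (5|7) = (7|5). Reduce: 7 ≡ 2 (mod 5). Now have -(2|5).
Factor out 2: 2 = 2. Since 5 ≡ 5 (mod 8), (2|5) = -1. Now have (1|5).
(1|5) = 1. Collecting the sign factors: 1.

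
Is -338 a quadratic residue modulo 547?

Reduce the numerator: -338 ≡ 209 (mod 547), so (-338/547) = (209/547).
209 ≡ 1 (mod 4), so quadratic reciprocity gives (209/547) = (547/209). Reduce: 547 ≡ 129 (mod 209). Now have (129/209).
129 ≡ 1 (mod 4), so quadratic reciprocity gives (129/209) = (209/129). Reduce: 209 ≡ 80 (mod 129). Now have (80/129).
Factor out 2: 80 = 2^4·5. Since 129 ≡ 1 (mod 8), (2/129) = +1, and (2/129)^4 = +1. Now have (5/129).
5 ≡ 1 (mod 4), so quadratic reciprocity gives (5/129) = (129/5). Reduce: 129 ≡ 4 (mod 5). Now have (4/5).
Factor out 2: 4 = 2^2. Since 5 ≡ 5 (mod 8), (2/5) = -1, and (2/5)^2 = +1. Now have (1/5).
(1/5) = 1. Collecting the sign factors: 1.
(-338/547) = 1, and 547 is prime, so -338 is a quadratic residue mod 547.

yes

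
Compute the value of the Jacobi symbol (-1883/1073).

(-1883/1073)
  = (1883/1073)    [1073 ≡ 1 mod 4 ⇒ (-1/1073) = +1]
  = (810/1073)    [1883 ≡ 810 mod 1073]
  = (405/1073)    [1073 ≡ 1 mod 8 ⇒ (2/1073) = +1]
  = (1073/405)    [QR: 405 ≡ 1 mod 4, sign kept]
  = (263/405)    [1073 ≡ 263 mod 405]
  = (405/263)    [QR: 405 ≡ 1 mod 4, sign kept]
  = (142/263)    [405 ≡ 142 mod 263]
  = (71/263)    [263 ≡ 7 mod 8 ⇒ (2/263) = +1]
  = -(263/71)    [QR: both ≡ 3 mod 4, sign flips]
  = -(50/71)    [263 ≡ 50 mod 71]
  = -(25/71)    [71 ≡ 7 mod 8 ⇒ (2/71) = +1]
  = -(71/25)    [QR: 25 ≡ 1 mod 4, sign kept]
  = -(21/25)    [71 ≡ 21 mod 25]
  = -(25/21)    [QR: 21 ≡ 1 mod 4, sign kept]
  = -(4/21)    [25 ≡ 4 mod 21]
  = -(1/21)    [21 ≡ 5 mod 8 ⇒ (2/21)^2 = +1]
  = -1    [(1/21) = 1]

-1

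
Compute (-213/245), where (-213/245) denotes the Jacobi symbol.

(-213/245)
  = (32/245)    [-213 ≡ 32 mod 245]
  = -(1/245)    [245 ≡ 5 mod 8 ⇒ (2/245)^5 = -1]
  = -1    [(1/245) = 1]

-1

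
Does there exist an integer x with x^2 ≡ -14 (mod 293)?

yes

(-14|293)
  = (14|293)    [293 ≡ 1 mod 4 ⇒ (-1|293) = +1]
  = -(7|293)    [293 ≡ 5 mod 8 ⇒ (2|293) = -1]
  = -(293|7)    [QR: 293 ≡ 1 mod 4, sign kept]
  = -(6|7)    [293 ≡ 6 mod 7]
  = -(3|7)    [7 ≡ 7 mod 8 ⇒ (2|7) = +1]
  = (7|3)    [QR: both ≡ 3 mod 4, sign flips]
  = (1|3)    [7 ≡ 1 mod 3]
  = 1    [(1|3) = 1]
(-14|293) = 1, and 293 is prime, so -14 is a quadratic residue mod 293.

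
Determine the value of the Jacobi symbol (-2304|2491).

Pull out -1: (-2304|2491) = (-1|2491)·(2304|2491). Since 2491 ≡ 3 (mod 4), (-1|2491) = -1. Now have -(2304|2491).
Factor out 2: 2304 = 2^8·9. Since 2491 ≡ 3 (mod 8), (2|2491) = -1, and (2|2491)^8 = +1. Now have -(9|2491).
9 ≡ 1 (mod 4), so quadratic reciprocity gives (9|2491) = (2491|9). Reduce: 2491 ≡ 7 (mod 9). Now have -(7|9).
9 ≡ 1 (mod 4), so quadratic reciprocity gives (7|9) = (9|7). Reduce: 9 ≡ 2 (mod 7). Now have -(2|7).
Factor out 2: 2 = 2. Since 7 ≡ 7 (mod 8), (2|7) = +1. Now have -(1|7).
(1|7) = 1. Collecting the sign factors: -1.

-1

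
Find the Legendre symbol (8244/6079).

1

Reduce the numerator: 8244 ≡ 2165 (mod 6079), so (8244/6079) = (2165/6079).
2165 ≡ 1 (mod 4), so quadratic reciprocity gives (2165/6079) = (6079/2165). Reduce: 6079 ≡ 1749 (mod 2165). Now have (1749/2165).
1749 ≡ 1 (mod 4), so quadratic reciprocity gives (1749/2165) = (2165/1749). Reduce: 2165 ≡ 416 (mod 1749). Now have (416/1749).
Factor out 2: 416 = 2^5·13. Since 1749 ≡ 5 (mod 8), (2/1749) = -1, and (2/1749)^5 = -1. Now have -(13/1749).
13 ≡ 1 (mod 4), so quadratic reciprocity gives (13/1749) = (1749/13). Reduce: 1749 ≡ 7 (mod 13). Now have -(7/13).
13 ≡ 1 (mod 4), so quadratic reciprocity gives (7/13) = (13/7). Reduce: 13 ≡ 6 (mod 7). Now have -(6/7).
Factor out 2: 6 = 2·3. Since 7 ≡ 7 (mod 8), (2/7) = +1. Now have -(3/7).
Both 3 ≡ 3 and 7 ≡ 3 (mod 4), so reciprocity gives (3/7) = -(7/3). Reduce: 7 ≡ 1 (mod 3). Now have (1/3).
(1/3) = 1. Collecting the sign factors: 1.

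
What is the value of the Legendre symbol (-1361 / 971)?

1

Reduce the numerator: -1361 ≡ 581 (mod 971), so (-1361 / 971) = (581 / 971).
581 ≡ 1 (mod 4), so quadratic reciprocity gives (581 / 971) = (971 / 581). Reduce: 971 ≡ 390 (mod 581). Now have (390 / 581).
Factor out 2: 390 = 2·195. Since 581 ≡ 5 (mod 8), (2 / 581) = -1. Now have -(195 / 581).
581 ≡ 1 (mod 4), so quadratic reciprocity gives (195 / 581) = (581 / 195). Reduce: 581 ≡ 191 (mod 195). Now have -(191 / 195).
Both 191 ≡ 3 and 195 ≡ 3 (mod 4), so reciprocity gives (191 / 195) = -(195 / 191). Reduce: 195 ≡ 4 (mod 191). Now have (4 / 191).
Factor out 2: 4 = 2^2. Since 191 ≡ 7 (mod 8), (2 / 191) = +1, and (2 / 191)^2 = +1. Now have (1 / 191).
(1 / 191) = 1. Collecting the sign factors: 1.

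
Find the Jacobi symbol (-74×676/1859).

0

By multiplicativity, (-74·676/1859) = (-74/1859)·(676/1859).
First factor (-74/1859):
Pull out -1: (-74/1859) = (-1/1859)·(74/1859). Since 1859 ≡ 3 (mod 4), (-1/1859) = -1. Now have -(74/1859).
Factor out 2: 74 = 2·37. Since 1859 ≡ 3 (mod 8), (2/1859) = -1. Now have (37/1859).
37 ≡ 1 (mod 4), so quadratic reciprocity gives (37/1859) = (1859/37). Reduce: 1859 ≡ 9 (mod 37). Now have (9/37).
9 ≡ 1 (mod 4), so quadratic reciprocity gives (9/37) = (37/9). Reduce: 37 ≡ 1 (mod 9). Now have (1/9).
(1/9) = 1. Collecting the sign factors: 1.
Second factor (676/1859):
Factor out 2: 676 = 2^2·169. Since 1859 ≡ 3 (mod 8), (2/1859) = -1, and (2/1859)^2 = +1. Now have (169/1859).
169 ≡ 1 (mod 4), so quadratic reciprocity gives (169/1859) = (1859/169). Reduce: 1859 ≡ 0 (mod 169). Now have (0/169).
The numerator is now 0 with denominator 169 > 1: the symbol is 0.
Product: (1)·(0) = 0.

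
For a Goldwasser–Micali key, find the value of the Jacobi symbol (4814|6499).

Factor out 2: 4814 = 2·2407. Since 6499 ≡ 3 (mod 8), (2|6499) = -1. Now have -(2407|6499).
Both 2407 ≡ 3 and 6499 ≡ 3 (mod 4), so reciprocity gives (2407|6499) = -(6499|2407). Reduce: 6499 ≡ 1685 (mod 2407). Now have (1685|2407).
1685 ≡ 1 (mod 4), so quadratic reciprocity gives (1685|2407) = (2407|1685). Reduce: 2407 ≡ 722 (mod 1685). Now have (722|1685).
Factor out 2: 722 = 2·361. Since 1685 ≡ 5 (mod 8), (2|1685) = -1. Now have -(361|1685).
361 ≡ 1 (mod 4), so quadratic reciprocity gives (361|1685) = (1685|361). Reduce: 1685 ≡ 241 (mod 361). Now have -(241|361).
241 ≡ 1 (mod 4), so quadratic reciprocity gives (241|361) = (361|241). Reduce: 361 ≡ 120 (mod 241). Now have -(120|241).
Factor out 2: 120 = 2^3·15. Since 241 ≡ 1 (mod 8), (2|241) = +1, and (2|241)^3 = +1. Now have -(15|241).
241 ≡ 1 (mod 4), so quadratic reciprocity gives (15|241) = (241|15). Reduce: 241 ≡ 1 (mod 15). Now have -(1|15).
(1|15) = 1. Collecting the sign factors: -1.

-1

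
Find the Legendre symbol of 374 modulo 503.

-1

Factor out 2: 374 = 2·187. Since 503 ≡ 7 (mod 8), (2/503) = +1. Now have (187/503).
Both 187 ≡ 3 and 503 ≡ 3 (mod 4), so reciprocity gives (187/503) = -(503/187). Reduce: 503 ≡ 129 (mod 187). Now have -(129/187).
129 ≡ 1 (mod 4), so quadratic reciprocity gives (129/187) = (187/129). Reduce: 187 ≡ 58 (mod 129). Now have -(58/129).
Factor out 2: 58 = 2·29. Since 129 ≡ 1 (mod 8), (2/129) = +1. Now have -(29/129).
29 ≡ 1 (mod 4), so quadratic reciprocity gives (29/129) = (129/29). Reduce: 129 ≡ 13 (mod 29). Now have -(13/29).
13 ≡ 1 (mod 4), so quadratic reciprocity gives (13/29) = (29/13). Reduce: 29 ≡ 3 (mod 13). Now have -(3/13).
13 ≡ 1 (mod 4), so quadratic reciprocity gives (3/13) = (13/3). Reduce: 13 ≡ 1 (mod 3). Now have -(1/3).
(1/3) = 1. Collecting the sign factors: -1.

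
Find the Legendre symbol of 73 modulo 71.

Reduce the numerator: 73 ≡ 2 (mod 71), so (73|71) = (2|71).
Factor out 2: 2 = 2. Since 71 ≡ 7 (mod 8), (2|71) = +1. Now have (1|71).
(1|71) = 1. Collecting the sign factors: 1.

1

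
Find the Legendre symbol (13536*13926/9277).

By multiplicativity, (13536·13926/9277) = (13536/9277)·(13926/9277).
First factor (13536/9277):
Reduce the numerator: 13536 ≡ 4259 (mod 9277), so (13536/9277) = (4259/9277).
9277 ≡ 1 (mod 4), so quadratic reciprocity gives (4259/9277) = (9277/4259). Reduce: 9277 ≡ 759 (mod 4259). Now have (759/4259).
Both 759 ≡ 3 and 4259 ≡ 3 (mod 4), so reciprocity gives (759/4259) = -(4259/759). Reduce: 4259 ≡ 464 (mod 759). Now have -(464/759).
Factor out 2: 464 = 2^4·29. Since 759 ≡ 7 (mod 8), (2/759) = +1, and (2/759)^4 = +1. Now have -(29/759).
29 ≡ 1 (mod 4), so quadratic reciprocity gives (29/759) = (759/29). Reduce: 759 ≡ 5 (mod 29). Now have -(5/29).
5 ≡ 1 (mod 4), so quadratic reciprocity gives (5/29) = (29/5). Reduce: 29 ≡ 4 (mod 5). Now have -(4/5).
Factor out 2: 4 = 2^2. Since 5 ≡ 5 (mod 8), (2/5) = -1, and (2/5)^2 = +1. Now have -(1/5).
(1/5) = 1. Collecting the sign factors: -1.
Second factor (13926/9277):
Reduce the numerator: 13926 ≡ 4649 (mod 9277), so (13926/9277) = (4649/9277).
4649 ≡ 1 (mod 4), so quadratic reciprocity gives (4649/9277) = (9277/4649). Reduce: 9277 ≡ 4628 (mod 4649). Now have (4628/4649).
Factor out 2: 4628 = 2^2·1157. Since 4649 ≡ 1 (mod 8), (2/4649) = +1, and (2/4649)^2 = +1. Now have (1157/4649).
1157 ≡ 1 (mod 4), so quadratic reciprocity gives (1157/4649) = (4649/1157). Reduce: 4649 ≡ 21 (mod 1157). Now have (21/1157).
21 ≡ 1 (mod 4), so quadratic reciprocity gives (21/1157) = (1157/21). Reduce: 1157 ≡ 2 (mod 21). Now have (2/21).
Factor out 2: 2 = 2. Since 21 ≡ 5 (mod 8), (2/21) = -1. Now have -(1/21).
(1/21) = 1. Collecting the sign factors: -1.
Product: (-1)·(-1) = 1.

1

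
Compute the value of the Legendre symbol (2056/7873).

(2056/7873)
  = (257/7873)    [7873 ≡ 1 mod 8 ⇒ (2/7873)^3 = +1]
  = (7873/257)    [QR: 257 ≡ 1 mod 4, sign kept]
  = (163/257)    [7873 ≡ 163 mod 257]
  = (257/163)    [QR: 257 ≡ 1 mod 4, sign kept]
  = (94/163)    [257 ≡ 94 mod 163]
  = -(47/163)    [163 ≡ 3 mod 8 ⇒ (2/163) = -1]
  = (163/47)    [QR: both ≡ 3 mod 4, sign flips]
  = (22/47)    [163 ≡ 22 mod 47]
  = (11/47)    [47 ≡ 7 mod 8 ⇒ (2/47) = +1]
  = -(47/11)    [QR: both ≡ 3 mod 4, sign flips]
  = -(3/11)    [47 ≡ 3 mod 11]
  = (11/3)    [QR: both ≡ 3 mod 4, sign flips]
  = (2/3)    [11 ≡ 2 mod 3]
  = -(1/3)    [3 ≡ 3 mod 8 ⇒ (2/3) = -1]
  = -1    [(1/3) = 1]

-1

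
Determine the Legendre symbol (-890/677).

Reduce the numerator: -890 ≡ 464 (mod 677), so (-890/677) = (464/677).
Factor out 2: 464 = 2^4·29. Since 677 ≡ 5 (mod 8), (2/677) = -1, and (2/677)^4 = +1. Now have (29/677).
29 ≡ 1 (mod 4), so quadratic reciprocity gives (29/677) = (677/29). Reduce: 677 ≡ 10 (mod 29). Now have (10/29).
Factor out 2: 10 = 2·5. Since 29 ≡ 5 (mod 8), (2/29) = -1. Now have -(5/29).
5 ≡ 1 (mod 4), so quadratic reciprocity gives (5/29) = (29/5). Reduce: 29 ≡ 4 (mod 5). Now have -(4/5).
Factor out 2: 4 = 2^2. Since 5 ≡ 5 (mod 8), (2/5) = -1, and (2/5)^2 = +1. Now have -(1/5).
(1/5) = 1. Collecting the sign factors: -1.

-1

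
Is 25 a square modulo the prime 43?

(25|43)
  = (43|25)    [QR: 25 ≡ 1 mod 4, sign kept]
  = (18|25)    [43 ≡ 18 mod 25]
  = (9|25)    [25 ≡ 1 mod 8 ⇒ (2|25) = +1]
  = (25|9)    [QR: 9 ≡ 1 mod 4, sign kept]
  = (7|9)    [25 ≡ 7 mod 9]
  = (9|7)    [QR: 9 ≡ 1 mod 4, sign kept]
  = (2|7)    [9 ≡ 2 mod 7]
  = (1|7)    [7 ≡ 7 mod 8 ⇒ (2|7) = +1]
  = 1    [(1|7) = 1]
(25|43) = 1, and 43 is prime, so 25 is a quadratic residue mod 43.

yes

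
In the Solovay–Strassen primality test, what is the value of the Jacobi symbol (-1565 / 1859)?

Reduce the numerator: -1565 ≡ 294 (mod 1859), so (-1565 / 1859) = (294 / 1859).
Factor out 2: 294 = 2·147. Since 1859 ≡ 3 (mod 8), (2 / 1859) = -1. Now have -(147 / 1859).
Both 147 ≡ 3 and 1859 ≡ 3 (mod 4), so reciprocity gives (147 / 1859) = -(1859 / 147). Reduce: 1859 ≡ 95 (mod 147). Now have (95 / 147).
Both 95 ≡ 3 and 147 ≡ 3 (mod 4), so reciprocity gives (95 / 147) = -(147 / 95). Reduce: 147 ≡ 52 (mod 95). Now have -(52 / 95).
Factor out 2: 52 = 2^2·13. Since 95 ≡ 7 (mod 8), (2 / 95) = +1, and (2 / 95)^2 = +1. Now have -(13 / 95).
13 ≡ 1 (mod 4), so quadratic reciprocity gives (13 / 95) = (95 / 13). Reduce: 95 ≡ 4 (mod 13). Now have -(4 / 13).
Factor out 2: 4 = 2^2. Since 13 ≡ 5 (mod 8), (2 / 13) = -1, and (2 / 13)^2 = +1. Now have -(1 / 13).
(1 / 13) = 1. Collecting the sign factors: -1.

-1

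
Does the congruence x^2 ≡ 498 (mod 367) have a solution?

(498/367)
  = (131/367)    [498 ≡ 131 mod 367]
  = -(367/131)    [QR: both ≡ 3 mod 4, sign flips]
  = -(105/131)    [367 ≡ 105 mod 131]
  = -(131/105)    [QR: 105 ≡ 1 mod 4, sign kept]
  = -(26/105)    [131 ≡ 26 mod 105]
  = -(13/105)    [105 ≡ 1 mod 8 ⇒ (2/105) = +1]
  = -(105/13)    [QR: 13 ≡ 1 mod 4, sign kept]
  = -(1/13)    [105 ≡ 1 mod 13]
  = -1    [(1/13) = 1]
The Legendre symbol is -1, so x^2 ≡ 498 (mod 367) has no solution.

no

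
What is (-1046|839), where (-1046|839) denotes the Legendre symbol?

(-1046|839)
  = -(1046|839)    [839 ≡ 3 mod 4 ⇒ (-1|839) = -1]
  = -(207|839)    [1046 ≡ 207 mod 839]
  = (839|207)    [QR: both ≡ 3 mod 4, sign flips]
  = (11|207)    [839 ≡ 11 mod 207]
  = -(207|11)    [QR: both ≡ 3 mod 4, sign flips]
  = -(9|11)    [207 ≡ 9 mod 11]
  = -(11|9)    [QR: 9 ≡ 1 mod 4, sign kept]
  = -(2|9)    [11 ≡ 2 mod 9]
  = -(1|9)    [9 ≡ 1 mod 8 ⇒ (2|9) = +1]
  = -1    [(1|9) = 1]

-1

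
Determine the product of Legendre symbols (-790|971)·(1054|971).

-1

By multiplicativity, (-790·1054|971) = (-790|971)·(1054|971).
First factor (-790|971):
Reduce the numerator: -790 ≡ 181 (mod 971), so (-790|971) = (181|971).
181 ≡ 1 (mod 4), so quadratic reciprocity gives (181|971) = (971|181). Reduce: 971 ≡ 66 (mod 181). Now have (66|181).
Factor out 2: 66 = 2·33. Since 181 ≡ 5 (mod 8), (2|181) = -1. Now have -(33|181).
33 ≡ 1 (mod 4), so quadratic reciprocity gives (33|181) = (181|33). Reduce: 181 ≡ 16 (mod 33). Now have -(16|33).
Factor out 2: 16 = 2^4. Since 33 ≡ 1 (mod 8), (2|33) = +1, and (2|33)^4 = +1. Now have -(1|33).
(1|33) = 1. Collecting the sign factors: -1.
Second factor (1054|971):
Reduce the numerator: 1054 ≡ 83 (mod 971), so (1054|971) = (83|971).
Both 83 ≡ 3 and 971 ≡ 3 (mod 4), so reciprocity gives (83|971) = -(971|83). Reduce: 971 ≡ 58 (mod 83). Now have -(58|83).
Factor out 2: 58 = 2·29. Since 83 ≡ 3 (mod 8), (2|83) = -1. Now have (29|83).
29 ≡ 1 (mod 4), so quadratic reciprocity gives (29|83) = (83|29). Reduce: 83 ≡ 25 (mod 29). Now have (25|29).
25 ≡ 1 (mod 4), so quadratic reciprocity gives (25|29) = (29|25). Reduce: 29 ≡ 4 (mod 25). Now have (4|25).
Factor out 2: 4 = 2^2. Since 25 ≡ 1 (mod 8), (2|25) = +1, and (2|25)^2 = +1. Now have (1|25).
(1|25) = 1. Collecting the sign factors: 1.
Product: (-1)·(1) = -1.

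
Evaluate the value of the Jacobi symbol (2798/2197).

Reduce the numerator: 2798 ≡ 601 (mod 2197), so (2798/2197) = (601/2197).
601 ≡ 1 (mod 4), so quadratic reciprocity gives (601/2197) = (2197/601). Reduce: 2197 ≡ 394 (mod 601). Now have (394/601).
Factor out 2: 394 = 2·197. Since 601 ≡ 1 (mod 8), (2/601) = +1. Now have (197/601).
197 ≡ 1 (mod 4), so quadratic reciprocity gives (197/601) = (601/197). Reduce: 601 ≡ 10 (mod 197). Now have (10/197).
Factor out 2: 10 = 2·5. Since 197 ≡ 5 (mod 8), (2/197) = -1. Now have -(5/197).
5 ≡ 1 (mod 4), so quadratic reciprocity gives (5/197) = (197/5). Reduce: 197 ≡ 2 (mod 5). Now have -(2/5).
Factor out 2: 2 = 2. Since 5 ≡ 5 (mod 8), (2/5) = -1. Now have (1/5).
(1/5) = 1. Collecting the sign factors: 1.

1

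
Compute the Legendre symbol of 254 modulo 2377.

-1

Factor out 2: 254 = 2·127. Since 2377 ≡ 1 (mod 8), (2 / 2377) = +1. Now have (127 / 2377).
2377 ≡ 1 (mod 4), so quadratic reciprocity gives (127 / 2377) = (2377 / 127). Reduce: 2377 ≡ 91 (mod 127). Now have (91 / 127).
Both 91 ≡ 3 and 127 ≡ 3 (mod 4), so reciprocity gives (91 / 127) = -(127 / 91). Reduce: 127 ≡ 36 (mod 91). Now have -(36 / 91).
Factor out 2: 36 = 2^2·9. Since 91 ≡ 3 (mod 8), (2 / 91) = -1, and (2 / 91)^2 = +1. Now have -(9 / 91).
9 ≡ 1 (mod 4), so quadratic reciprocity gives (9 / 91) = (91 / 9). Reduce: 91 ≡ 1 (mod 9). Now have -(1 / 9).
(1 / 9) = 1. Collecting the sign factors: -1.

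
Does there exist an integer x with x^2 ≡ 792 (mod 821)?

Factor out 2: 792 = 2^3·99. Since 821 ≡ 5 (mod 8), (2/821) = -1, and (2/821)^3 = -1. Now have -(99/821).
821 ≡ 1 (mod 4), so quadratic reciprocity gives (99/821) = (821/99). Reduce: 821 ≡ 29 (mod 99). Now have -(29/99).
29 ≡ 1 (mod 4), so quadratic reciprocity gives (29/99) = (99/29). Reduce: 99 ≡ 12 (mod 29). Now have -(12/29).
Factor out 2: 12 = 2^2·3. Since 29 ≡ 5 (mod 8), (2/29) = -1, and (2/29)^2 = +1. Now have -(3/29).
29 ≡ 1 (mod 4), so quadratic reciprocity gives (3/29) = (29/3). Reduce: 29 ≡ 2 (mod 3). Now have -(2/3).
Factor out 2: 2 = 2. Since 3 ≡ 3 (mod 8), (2/3) = -1. Now have (1/3).
(1/3) = 1. Collecting the sign factors: 1.
(792/821) = 1, and 821 is prime, so 792 is a quadratic residue mod 821.

yes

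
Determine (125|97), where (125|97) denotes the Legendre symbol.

-1

(125|97)
  = (28|97)    [125 ≡ 28 mod 97]
  = (7|97)    [97 ≡ 1 mod 8 ⇒ (2|97)^2 = +1]
  = (97|7)    [QR: 97 ≡ 1 mod 4, sign kept]
  = (6|7)    [97 ≡ 6 mod 7]
  = (3|7)    [7 ≡ 7 mod 8 ⇒ (2|7) = +1]
  = -(7|3)    [QR: both ≡ 3 mod 4, sign flips]
  = -(1|3)    [7 ≡ 1 mod 3]
  = -1    [(1|3) = 1]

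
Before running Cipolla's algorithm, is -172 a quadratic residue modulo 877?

yes

(-172/877)
  = (172/877)    [877 ≡ 1 mod 4 ⇒ (-1/877) = +1]
  = (43/877)    [877 ≡ 5 mod 8 ⇒ (2/877)^2 = +1]
  = (877/43)    [QR: 877 ≡ 1 mod 4, sign kept]
  = (17/43)    [877 ≡ 17 mod 43]
  = (43/17)    [QR: 17 ≡ 1 mod 4, sign kept]
  = (9/17)    [43 ≡ 9 mod 17]
  = (17/9)    [QR: 9 ≡ 1 mod 4, sign kept]
  = (8/9)    [17 ≡ 8 mod 9]
  = (1/9)    [9 ≡ 1 mod 8 ⇒ (2/9)^3 = +1]
  = 1    [(1/9) = 1]
The Legendre symbol is 1, so x^2 ≡ -172 (mod 877) has solution.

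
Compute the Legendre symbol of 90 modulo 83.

1

(90/83)
  = (7/83)    [90 ≡ 7 mod 83]
  = -(83/7)    [QR: both ≡ 3 mod 4, sign flips]
  = -(6/7)    [83 ≡ 6 mod 7]
  = -(3/7)    [7 ≡ 7 mod 8 ⇒ (2/7) = +1]
  = (7/3)    [QR: both ≡ 3 mod 4, sign flips]
  = (1/3)    [7 ≡ 1 mod 3]
  = 1    [(1/3) = 1]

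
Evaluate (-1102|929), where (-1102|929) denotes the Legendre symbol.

(-1102|929)
  = (756|929)    [-1102 ≡ 756 mod 929]
  = (189|929)    [929 ≡ 1 mod 8 ⇒ (2|929)^2 = +1]
  = (929|189)    [QR: 189 ≡ 1 mod 4, sign kept]
  = (173|189)    [929 ≡ 173 mod 189]
  = (189|173)    [QR: 173 ≡ 1 mod 4, sign kept]
  = (16|173)    [189 ≡ 16 mod 173]
  = (1|173)    [173 ≡ 5 mod 8 ⇒ (2|173)^4 = +1]
  = 1    [(1|173) = 1]

1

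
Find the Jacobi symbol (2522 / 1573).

0

Reduce the numerator: 2522 ≡ 949 (mod 1573), so (2522 / 1573) = (949 / 1573).
949 ≡ 1 (mod 4), so quadratic reciprocity gives (949 / 1573) = (1573 / 949). Reduce: 1573 ≡ 624 (mod 949). Now have (624 / 949).
Factor out 2: 624 = 2^4·39. Since 949 ≡ 5 (mod 8), (2 / 949) = -1, and (2 / 949)^4 = +1. Now have (39 / 949).
949 ≡ 1 (mod 4), so quadratic reciprocity gives (39 / 949) = (949 / 39). Reduce: 949 ≡ 13 (mod 39). Now have (13 / 39).
13 ≡ 1 (mod 4), so quadratic reciprocity gives (13 / 39) = (39 / 13). Reduce: 39 ≡ 0 (mod 13). Now have (0 / 13).
The numerator is now 0 with denominator 13 > 1: the symbol is 0.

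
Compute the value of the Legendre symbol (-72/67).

(-72/67)
  = -(72/67)    [67 ≡ 3 mod 4 ⇒ (-1/67) = -1]
  = -(5/67)    [72 ≡ 5 mod 67]
  = -(67/5)    [QR: 5 ≡ 1 mod 4, sign kept]
  = -(2/5)    [67 ≡ 2 mod 5]
  = (1/5)    [5 ≡ 5 mod 8 ⇒ (2/5) = -1]
  = 1    [(1/5) = 1]

1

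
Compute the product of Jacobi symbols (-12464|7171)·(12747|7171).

-1

By multiplicativity, (-12464·12747|7171) = (-12464|7171)·(12747|7171).
First factor (-12464|7171):
Pull out -1: (-12464|7171) = (-1|7171)·(12464|7171). Since 7171 ≡ 3 (mod 4), (-1|7171) = -1. Now have -(12464|7171).
Reduce the numerator: 12464 ≡ 5293 (mod 7171), so (12464|7171) = (5293|7171).
5293 ≡ 1 (mod 4), so quadratic reciprocity gives (5293|7171) = (7171|5293). Reduce: 7171 ≡ 1878 (mod 5293). Now have -(1878|5293).
Factor out 2: 1878 = 2·939. Since 5293 ≡ 5 (mod 8), (2|5293) = -1. Now have (939|5293).
5293 ≡ 1 (mod 4), so quadratic reciprocity gives (939|5293) = (5293|939). Reduce: 5293 ≡ 598 (mod 939). Now have (598|939).
Factor out 2: 598 = 2·299. Since 939 ≡ 3 (mod 8), (2|939) = -1. Now have -(299|939).
Both 299 ≡ 3 and 939 ≡ 3 (mod 4), so reciprocity gives (299|939) = -(939|299). Reduce: 939 ≡ 42 (mod 299). Now have (42|299).
Factor out 2: 42 = 2·21. Since 299 ≡ 3 (mod 8), (2|299) = -1. Now have -(21|299).
21 ≡ 1 (mod 4), so quadratic reciprocity gives (21|299) = (299|21). Reduce: 299 ≡ 5 (mod 21). Now have -(5|21).
5 ≡ 1 (mod 4), so quadratic reciprocity gives (5|21) = (21|5). Reduce: 21 ≡ 1 (mod 5). Now have -(1|5).
(1|5) = 1. Collecting the sign factors: -1.
Second factor (12747|7171):
Reduce the numerator: 12747 ≡ 5576 (mod 7171), so (12747|7171) = (5576|7171).
Factor out 2: 5576 = 2^3·697. Since 7171 ≡ 3 (mod 8), (2|7171) = -1, and (2|7171)^3 = -1. Now have -(697|7171).
697 ≡ 1 (mod 4), so quadratic reciprocity gives (697|7171) = (7171|697). Reduce: 7171 ≡ 201 (mod 697). Now have -(201|697).
201 ≡ 1 (mod 4), so quadratic reciprocity gives (201|697) = (697|201). Reduce: 697 ≡ 94 (mod 201). Now have -(94|201).
Factor out 2: 94 = 2·47. Since 201 ≡ 1 (mod 8), (2|201) = +1. Now have -(47|201).
201 ≡ 1 (mod 4), so quadratic reciprocity gives (47|201) = (201|47). Reduce: 201 ≡ 13 (mod 47). Now have -(13|47).
13 ≡ 1 (mod 4), so quadratic reciprocity gives (13|47) = (47|13). Reduce: 47 ≡ 8 (mod 13). Now have -(8|13).
Factor out 2: 8 = 2^3. Since 13 ≡ 5 (mod 8), (2|13) = -1, and (2|13)^3 = -1. Now have (1|13).
(1|13) = 1. Collecting the sign factors: 1.
Product: (-1)·(1) = -1.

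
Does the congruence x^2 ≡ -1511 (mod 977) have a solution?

no

Reduce the numerator: -1511 ≡ 443 (mod 977), so (-1511/977) = (443/977).
977 ≡ 1 (mod 4), so quadratic reciprocity gives (443/977) = (977/443). Reduce: 977 ≡ 91 (mod 443). Now have (91/443).
Both 91 ≡ 3 and 443 ≡ 3 (mod 4), so reciprocity gives (91/443) = -(443/91). Reduce: 443 ≡ 79 (mod 91). Now have -(79/91).
Both 79 ≡ 3 and 91 ≡ 3 (mod 4), so reciprocity gives (79/91) = -(91/79). Reduce: 91 ≡ 12 (mod 79). Now have (12/79).
Factor out 2: 12 = 2^2·3. Since 79 ≡ 7 (mod 8), (2/79) = +1, and (2/79)^2 = +1. Now have (3/79).
Both 3 ≡ 3 and 79 ≡ 3 (mod 4), so reciprocity gives (3/79) = -(79/3). Reduce: 79 ≡ 1 (mod 3). Now have -(1/3).
(1/3) = 1. Collecting the sign factors: -1.
The Legendre symbol is -1, so x^2 ≡ -1511 (mod 977) has no solution.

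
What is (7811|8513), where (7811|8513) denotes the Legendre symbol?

1

(7811|8513)
  = (8513|7811)    [QR: 8513 ≡ 1 mod 4, sign kept]
  = (702|7811)    [8513 ≡ 702 mod 7811]
  = -(351|7811)    [7811 ≡ 3 mod 8 ⇒ (2|7811) = -1]
  = (7811|351)    [QR: both ≡ 3 mod 4, sign flips]
  = (89|351)    [7811 ≡ 89 mod 351]
  = (351|89)    [QR: 89 ≡ 1 mod 4, sign kept]
  = (84|89)    [351 ≡ 84 mod 89]
  = (21|89)    [89 ≡ 1 mod 8 ⇒ (2|89)^2 = +1]
  = (89|21)    [QR: 21 ≡ 1 mod 4, sign kept]
  = (5|21)    [89 ≡ 5 mod 21]
  = (21|5)    [QR: 5 ≡ 1 mod 4, sign kept]
  = (1|5)    [21 ≡ 1 mod 5]
  = 1    [(1|5) = 1]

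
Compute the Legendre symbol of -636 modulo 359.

1

Reduce the numerator: -636 ≡ 82 (mod 359), so (-636/359) = (82/359).
Factor out 2: 82 = 2·41. Since 359 ≡ 7 (mod 8), (2/359) = +1. Now have (41/359).
41 ≡ 1 (mod 4), so quadratic reciprocity gives (41/359) = (359/41). Reduce: 359 ≡ 31 (mod 41). Now have (31/41).
41 ≡ 1 (mod 4), so quadratic reciprocity gives (31/41) = (41/31). Reduce: 41 ≡ 10 (mod 31). Now have (10/31).
Factor out 2: 10 = 2·5. Since 31 ≡ 7 (mod 8), (2/31) = +1. Now have (5/31).
5 ≡ 1 (mod 4), so quadratic reciprocity gives (5/31) = (31/5). Reduce: 31 ≡ 1 (mod 5). Now have (1/5).
(1/5) = 1. Collecting the sign factors: 1.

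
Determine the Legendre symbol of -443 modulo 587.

1

(-443/587)
  = (144/587)    [-443 ≡ 144 mod 587]
  = (9/587)    [587 ≡ 3 mod 8 ⇒ (2/587)^4 = +1]
  = (587/9)    [QR: 9 ≡ 1 mod 4, sign kept]
  = (2/9)    [587 ≡ 2 mod 9]
  = (1/9)    [9 ≡ 1 mod 8 ⇒ (2/9) = +1]
  = 1    [(1/9) = 1]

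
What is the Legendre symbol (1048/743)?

1

(1048/743)
  = (305/743)    [1048 ≡ 305 mod 743]
  = (743/305)    [QR: 305 ≡ 1 mod 4, sign kept]
  = (133/305)    [743 ≡ 133 mod 305]
  = (305/133)    [QR: 133 ≡ 1 mod 4, sign kept]
  = (39/133)    [305 ≡ 39 mod 133]
  = (133/39)    [QR: 133 ≡ 1 mod 4, sign kept]
  = (16/39)    [133 ≡ 16 mod 39]
  = (1/39)    [39 ≡ 7 mod 8 ⇒ (2/39)^4 = +1]
  = 1    [(1/39) = 1]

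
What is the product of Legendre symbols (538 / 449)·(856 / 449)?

By multiplicativity, (538·856 / 449) = (538 / 449)·(856 / 449).
First factor (538 / 449):
Reduce the numerator: 538 ≡ 89 (mod 449), so (538 / 449) = (89 / 449).
89 ≡ 1 (mod 4), so quadratic reciprocity gives (89 / 449) = (449 / 89). Reduce: 449 ≡ 4 (mod 89). Now have (4 / 89).
Factor out 2: 4 = 2^2. Since 89 ≡ 1 (mod 8), (2 / 89) = +1, and (2 / 89)^2 = +1. Now have (1 / 89).
(1 / 89) = 1. Collecting the sign factors: 1.
Second factor (856 / 449):
Reduce the numerator: 856 ≡ 407 (mod 449), so (856 / 449) = (407 / 449).
449 ≡ 1 (mod 4), so quadratic reciprocity gives (407 / 449) = (449 / 407). Reduce: 449 ≡ 42 (mod 407). Now have (42 / 407).
Factor out 2: 42 = 2·21. Since 407 ≡ 7 (mod 8), (2 / 407) = +1. Now have (21 / 407).
21 ≡ 1 (mod 4), so quadratic reciprocity gives (21 / 407) = (407 / 21). Reduce: 407 ≡ 8 (mod 21). Now have (8 / 21).
Factor out 2: 8 = 2^3. Since 21 ≡ 5 (mod 8), (2 / 21) = -1, and (2 / 21)^3 = -1. Now have -(1 / 21).
(1 / 21) = 1. Collecting the sign factors: -1.
Product: (1)·(-1) = -1.

-1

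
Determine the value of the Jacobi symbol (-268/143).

1

(-268/143)
  = (18/143)    [-268 ≡ 18 mod 143]
  = (9/143)    [143 ≡ 7 mod 8 ⇒ (2/143) = +1]
  = (143/9)    [QR: 9 ≡ 1 mod 4, sign kept]
  = (8/9)    [143 ≡ 8 mod 9]
  = (1/9)    [9 ≡ 1 mod 8 ⇒ (2/9)^3 = +1]
  = 1    [(1/9) = 1]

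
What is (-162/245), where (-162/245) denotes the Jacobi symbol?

Reduce the numerator: -162 ≡ 83 (mod 245), so (-162/245) = (83/245).
245 ≡ 1 (mod 4), so quadratic reciprocity gives (83/245) = (245/83). Reduce: 245 ≡ 79 (mod 83). Now have (79/83).
Both 79 ≡ 3 and 83 ≡ 3 (mod 4), so reciprocity gives (79/83) = -(83/79). Reduce: 83 ≡ 4 (mod 79). Now have -(4/79).
Factor out 2: 4 = 2^2. Since 79 ≡ 7 (mod 8), (2/79) = +1, and (2/79)^2 = +1. Now have -(1/79).
(1/79) = 1. Collecting the sign factors: -1.

-1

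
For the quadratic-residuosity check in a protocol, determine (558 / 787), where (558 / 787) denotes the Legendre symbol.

-1

(558 / 787)
  = -(279 / 787)    [787 ≡ 3 mod 8 ⇒ (2 / 787) = -1]
  = (787 / 279)    [QR: both ≡ 3 mod 4, sign flips]
  = (229 / 279)    [787 ≡ 229 mod 279]
  = (279 / 229)    [QR: 229 ≡ 1 mod 4, sign kept]
  = (50 / 229)    [279 ≡ 50 mod 229]
  = -(25 / 229)    [229 ≡ 5 mod 8 ⇒ (2 / 229) = -1]
  = -(229 / 25)    [QR: 25 ≡ 1 mod 4, sign kept]
  = -(4 / 25)    [229 ≡ 4 mod 25]
  = -(1 / 25)    [25 ≡ 1 mod 8 ⇒ (2 / 25)^2 = +1]
  = -1    [(1 / 25) = 1]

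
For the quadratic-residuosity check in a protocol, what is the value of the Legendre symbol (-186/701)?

1

Reduce the numerator: -186 ≡ 515 (mod 701), so (-186/701) = (515/701).
701 ≡ 1 (mod 4), so quadratic reciprocity gives (515/701) = (701/515). Reduce: 701 ≡ 186 (mod 515). Now have (186/515).
Factor out 2: 186 = 2·93. Since 515 ≡ 3 (mod 8), (2/515) = -1. Now have -(93/515).
93 ≡ 1 (mod 4), so quadratic reciprocity gives (93/515) = (515/93). Reduce: 515 ≡ 50 (mod 93). Now have -(50/93).
Factor out 2: 50 = 2·25. Since 93 ≡ 5 (mod 8), (2/93) = -1. Now have (25/93).
25 ≡ 1 (mod 4), so quadratic reciprocity gives (25/93) = (93/25). Reduce: 93 ≡ 18 (mod 25). Now have (18/25).
Factor out 2: 18 = 2·9. Since 25 ≡ 1 (mod 8), (2/25) = +1. Now have (9/25).
9 ≡ 1 (mod 4), so quadratic reciprocity gives (9/25) = (25/9). Reduce: 25 ≡ 7 (mod 9). Now have (7/9).
9 ≡ 1 (mod 4), so quadratic reciprocity gives (7/9) = (9/7). Reduce: 9 ≡ 2 (mod 7). Now have (2/7).
Factor out 2: 2 = 2. Since 7 ≡ 7 (mod 8), (2/7) = +1. Now have (1/7).
(1/7) = 1. Collecting the sign factors: 1.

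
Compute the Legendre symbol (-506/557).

-1

Reduce the numerator: -506 ≡ 51 (mod 557), so (-506/557) = (51/557).
557 ≡ 1 (mod 4), so quadratic reciprocity gives (51/557) = (557/51). Reduce: 557 ≡ 47 (mod 51). Now have (47/51).
Both 47 ≡ 3 and 51 ≡ 3 (mod 4), so reciprocity gives (47/51) = -(51/47). Reduce: 51 ≡ 4 (mod 47). Now have -(4/47).
Factor out 2: 4 = 2^2. Since 47 ≡ 7 (mod 8), (2/47) = +1, and (2/47)^2 = +1. Now have -(1/47).
(1/47) = 1. Collecting the sign factors: -1.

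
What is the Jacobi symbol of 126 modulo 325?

1

Factor out 2: 126 = 2·63. Since 325 ≡ 5 (mod 8), (2/325) = -1. Now have -(63/325).
325 ≡ 1 (mod 4), so quadratic reciprocity gives (63/325) = (325/63). Reduce: 325 ≡ 10 (mod 63). Now have -(10/63).
Factor out 2: 10 = 2·5. Since 63 ≡ 7 (mod 8), (2/63) = +1. Now have -(5/63).
5 ≡ 1 (mod 4), so quadratic reciprocity gives (5/63) = (63/5). Reduce: 63 ≡ 3 (mod 5). Now have -(3/5).
5 ≡ 1 (mod 4), so quadratic reciprocity gives (3/5) = (5/3). Reduce: 5 ≡ 2 (mod 3). Now have -(2/3).
Factor out 2: 2 = 2. Since 3 ≡ 3 (mod 8), (2/3) = -1. Now have (1/3).
(1/3) = 1. Collecting the sign factors: 1.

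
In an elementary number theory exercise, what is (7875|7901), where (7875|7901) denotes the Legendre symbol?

(7875|7901)
  = (7901|7875)    [QR: 7901 ≡ 1 mod 4, sign kept]
  = (26|7875)    [7901 ≡ 26 mod 7875]
  = -(13|7875)    [7875 ≡ 3 mod 8 ⇒ (2|7875) = -1]
  = -(7875|13)    [QR: 13 ≡ 1 mod 4, sign kept]
  = -(10|13)    [7875 ≡ 10 mod 13]
  = (5|13)    [13 ≡ 5 mod 8 ⇒ (2|13) = -1]
  = (13|5)    [QR: 5 ≡ 1 mod 4, sign kept]
  = (3|5)    [13 ≡ 3 mod 5]
  = (5|3)    [QR: 5 ≡ 1 mod 4, sign kept]
  = (2|3)    [5 ≡ 2 mod 3]
  = -(1|3)    [3 ≡ 3 mod 8 ⇒ (2|3) = -1]
  = -1    [(1|3) = 1]

-1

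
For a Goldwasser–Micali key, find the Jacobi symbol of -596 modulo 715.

(-596 / 715)
  = -(596 / 715)    [715 ≡ 3 mod 4 ⇒ (-1 / 715) = -1]
  = -(149 / 715)    [715 ≡ 3 mod 8 ⇒ (2 / 715)^2 = +1]
  = -(715 / 149)    [QR: 149 ≡ 1 mod 4, sign kept]
  = -(119 / 149)    [715 ≡ 119 mod 149]
  = -(149 / 119)    [QR: 149 ≡ 1 mod 4, sign kept]
  = -(30 / 119)    [149 ≡ 30 mod 119]
  = -(15 / 119)    [119 ≡ 7 mod 8 ⇒ (2 / 119) = +1]
  = (119 / 15)    [QR: both ≡ 3 mod 4, sign flips]
  = (14 / 15)    [119 ≡ 14 mod 15]
  = (7 / 15)    [15 ≡ 7 mod 8 ⇒ (2 / 15) = +1]
  = -(15 / 7)    [QR: both ≡ 3 mod 4, sign flips]
  = -(1 / 7)    [15 ≡ 1 mod 7]
  = -1    [(1 / 7) = 1]

-1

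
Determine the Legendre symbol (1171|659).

Reduce the numerator: 1171 ≡ 512 (mod 659), so (1171|659) = (512|659).
Factor out 2: 512 = 2^9. Since 659 ≡ 3 (mod 8), (2|659) = -1, and (2|659)^9 = -1. Now have -(1|659).
(1|659) = 1. Collecting the sign factors: -1.

-1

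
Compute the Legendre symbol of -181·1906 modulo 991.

-1

By multiplicativity, (-181·1906 / 991) = (-181 / 991)·(1906 / 991).
First factor (-181 / 991):
(-181 / 991)
  = (810 / 991)    [-181 ≡ 810 mod 991]
  = (405 / 991)    [991 ≡ 7 mod 8 ⇒ (2 / 991) = +1]
  = (991 / 405)    [QR: 405 ≡ 1 mod 4, sign kept]
  = (181 / 405)    [991 ≡ 181 mod 405]
  = (405 / 181)    [QR: 181 ≡ 1 mod 4, sign kept]
  = (43 / 181)    [405 ≡ 43 mod 181]
  = (181 / 43)    [QR: 181 ≡ 1 mod 4, sign kept]
  = (9 / 43)    [181 ≡ 9 mod 43]
  = (43 / 9)    [QR: 9 ≡ 1 mod 4, sign kept]
  = (7 / 9)    [43 ≡ 7 mod 9]
  = (9 / 7)    [QR: 9 ≡ 1 mod 4, sign kept]
  = (2 / 7)    [9 ≡ 2 mod 7]
  = (1 / 7)    [7 ≡ 7 mod 8 ⇒ (2 / 7) = +1]
  = 1    [(1 / 7) = 1]
Second factor (1906 / 991):
(1906 / 991)
  = (915 / 991)    [1906 ≡ 915 mod 991]
  = -(991 / 915)    [QR: both ≡ 3 mod 4, sign flips]
  = -(76 / 915)    [991 ≡ 76 mod 915]
  = -(19 / 915)    [915 ≡ 3 mod 8 ⇒ (2 / 915)^2 = +1]
  = (915 / 19)    [QR: both ≡ 3 mod 4, sign flips]
  = (3 / 19)    [915 ≡ 3 mod 19]
  = -(19 / 3)    [QR: both ≡ 3 mod 4, sign flips]
  = -(1 / 3)    [19 ≡ 1 mod 3]
  = -1    [(1 / 3) = 1]
Product: (1)·(-1) = -1.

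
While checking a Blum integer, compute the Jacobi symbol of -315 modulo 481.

-1

Reduce the numerator: -315 ≡ 166 (mod 481), so (-315 / 481) = (166 / 481).
Factor out 2: 166 = 2·83. Since 481 ≡ 1 (mod 8), (2 / 481) = +1. Now have (83 / 481).
481 ≡ 1 (mod 4), so quadratic reciprocity gives (83 / 481) = (481 / 83). Reduce: 481 ≡ 66 (mod 83). Now have (66 / 83).
Factor out 2: 66 = 2·33. Since 83 ≡ 3 (mod 8), (2 / 83) = -1. Now have -(33 / 83).
33 ≡ 1 (mod 4), so quadratic reciprocity gives (33 / 83) = (83 / 33). Reduce: 83 ≡ 17 (mod 33). Now have -(17 / 33).
17 ≡ 1 (mod 4), so quadratic reciprocity gives (17 / 33) = (33 / 17). Reduce: 33 ≡ 16 (mod 17). Now have -(16 / 17).
Factor out 2: 16 = 2^4. Since 17 ≡ 1 (mod 8), (2 / 17) = +1, and (2 / 17)^4 = +1. Now have -(1 / 17).
(1 / 17) = 1. Collecting the sign factors: -1.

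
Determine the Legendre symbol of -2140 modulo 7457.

Pull out -1: (-2140 / 7457) = (-1 / 7457)·(2140 / 7457). Since 7457 ≡ 1 (mod 4), (-1 / 7457) = +1. Now have (2140 / 7457).
Factor out 2: 2140 = 2^2·535. Since 7457 ≡ 1 (mod 8), (2 / 7457) = +1, and (2 / 7457)^2 = +1. Now have (535 / 7457).
7457 ≡ 1 (mod 4), so quadratic reciprocity gives (535 / 7457) = (7457 / 535). Reduce: 7457 ≡ 502 (mod 535). Now have (502 / 535).
Factor out 2: 502 = 2·251. Since 535 ≡ 7 (mod 8), (2 / 535) = +1. Now have (251 / 535).
Both 251 ≡ 3 and 535 ≡ 3 (mod 4), so reciprocity gives (251 / 535) = -(535 / 251). Reduce: 535 ≡ 33 (mod 251). Now have -(33 / 251).
33 ≡ 1 (mod 4), so quadratic reciprocity gives (33 / 251) = (251 / 33). Reduce: 251 ≡ 20 (mod 33). Now have -(20 / 33).
Factor out 2: 20 = 2^2·5. Since 33 ≡ 1 (mod 8), (2 / 33) = +1, and (2 / 33)^2 = +1. Now have -(5 / 33).
5 ≡ 1 (mod 4), so quadratic reciprocity gives (5 / 33) = (33 / 5). Reduce: 33 ≡ 3 (mod 5). Now have -(3 / 5).
5 ≡ 1 (mod 4), so quadratic reciprocity gives (3 / 5) = (5 / 3). Reduce: 5 ≡ 2 (mod 3). Now have -(2 / 3).
Factor out 2: 2 = 2. Since 3 ≡ 3 (mod 8), (2 / 3) = -1. Now have (1 / 3).
(1 / 3) = 1. Collecting the sign factors: 1.

1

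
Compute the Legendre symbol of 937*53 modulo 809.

By multiplicativity, (937·53 / 809) = (937 / 809)·(53 / 809).
First factor (937 / 809):
Reduce the numerator: 937 ≡ 128 (mod 809), so (937 / 809) = (128 / 809).
Factor out 2: 128 = 2^7. Since 809 ≡ 1 (mod 8), (2 / 809) = +1, and (2 / 809)^7 = +1. Now have (1 / 809).
(1 / 809) = 1. Collecting the sign factors: 1.
Second factor (53 / 809):
53 ≡ 1 (mod 4), so quadratic reciprocity gives (53 / 809) = (809 / 53). Reduce: 809 ≡ 14 (mod 53). Now have (14 / 53).
Factor out 2: 14 = 2·7. Since 53 ≡ 5 (mod 8), (2 / 53) = -1. Now have -(7 / 53).
53 ≡ 1 (mod 4), so quadratic reciprocity gives (7 / 53) = (53 / 7). Reduce: 53 ≡ 4 (mod 7). Now have -(4 / 7).
Factor out 2: 4 = 2^2. Since 7 ≡ 7 (mod 8), (2 / 7) = +1, and (2 / 7)^2 = +1. Now have -(1 / 7).
(1 / 7) = 1. Collecting the sign factors: -1.
Product: (1)·(-1) = -1.

-1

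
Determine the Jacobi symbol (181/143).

1

(181/143)
  = (38/143)    [181 ≡ 38 mod 143]
  = (19/143)    [143 ≡ 7 mod 8 ⇒ (2/143) = +1]
  = -(143/19)    [QR: both ≡ 3 mod 4, sign flips]
  = -(10/19)    [143 ≡ 10 mod 19]
  = (5/19)    [19 ≡ 3 mod 8 ⇒ (2/19) = -1]
  = (19/5)    [QR: 5 ≡ 1 mod 4, sign kept]
  = (4/5)    [19 ≡ 4 mod 5]
  = (1/5)    [5 ≡ 5 mod 8 ⇒ (2/5)^2 = +1]
  = 1    [(1/5) = 1]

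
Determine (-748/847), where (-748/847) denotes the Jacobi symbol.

(-748/847)
  = (99/847)    [-748 ≡ 99 mod 847]
  = -(847/99)    [QR: both ≡ 3 mod 4, sign flips]
  = -(55/99)    [847 ≡ 55 mod 99]
  = (99/55)    [QR: both ≡ 3 mod 4, sign flips]
  = (44/55)    [99 ≡ 44 mod 55]
  = (11/55)    [55 ≡ 7 mod 8 ⇒ (2/55)^2 = +1]
  = -(55/11)    [QR: both ≡ 3 mod 4, sign flips]
  = -(0/11)    [55 ≡ 0 mod 11]
  = 0    [numerator 0, gcd > 1]

0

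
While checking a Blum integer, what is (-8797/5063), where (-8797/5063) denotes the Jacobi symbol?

1

(-8797/5063)
  = (1329/5063)    [-8797 ≡ 1329 mod 5063]
  = (5063/1329)    [QR: 1329 ≡ 1 mod 4, sign kept]
  = (1076/1329)    [5063 ≡ 1076 mod 1329]
  = (269/1329)    [1329 ≡ 1 mod 8 ⇒ (2/1329)^2 = +1]
  = (1329/269)    [QR: 269 ≡ 1 mod 4, sign kept]
  = (253/269)    [1329 ≡ 253 mod 269]
  = (269/253)    [QR: 253 ≡ 1 mod 4, sign kept]
  = (16/253)    [269 ≡ 16 mod 253]
  = (1/253)    [253 ≡ 5 mod 8 ⇒ (2/253)^4 = +1]
  = 1    [(1/253) = 1]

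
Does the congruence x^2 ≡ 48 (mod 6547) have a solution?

(48/6547)
  = (3/6547)    [6547 ≡ 3 mod 8 ⇒ (2/6547)^4 = +1]
  = -(6547/3)    [QR: both ≡ 3 mod 4, sign flips]
  = -(1/3)    [6547 ≡ 1 mod 3]
  = -1    [(1/3) = 1]
(48/6547) = -1, and 6547 is prime, so 48 is not a quadratic residue mod 6547.

no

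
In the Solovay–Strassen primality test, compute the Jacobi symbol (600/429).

0

Reduce the numerator: 600 ≡ 171 (mod 429), so (600/429) = (171/429).
429 ≡ 1 (mod 4), so quadratic reciprocity gives (171/429) = (429/171). Reduce: 429 ≡ 87 (mod 171). Now have (87/171).
Both 87 ≡ 3 and 171 ≡ 3 (mod 4), so reciprocity gives (87/171) = -(171/87). Reduce: 171 ≡ 84 (mod 87). Now have -(84/87).
Factor out 2: 84 = 2^2·21. Since 87 ≡ 7 (mod 8), (2/87) = +1, and (2/87)^2 = +1. Now have -(21/87).
21 ≡ 1 (mod 4), so quadratic reciprocity gives (21/87) = (87/21). Reduce: 87 ≡ 3 (mod 21). Now have -(3/21).
21 ≡ 1 (mod 4), so quadratic reciprocity gives (3/21) = (21/3). Reduce: 21 ≡ 0 (mod 3). Now have -(0/3).
The numerator is now 0 with denominator 3 > 1: the symbol is 0.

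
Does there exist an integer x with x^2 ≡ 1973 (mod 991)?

no

Reduce the numerator: 1973 ≡ 982 (mod 991), so (1973/991) = (982/991).
Factor out 2: 982 = 2·491. Since 991 ≡ 7 (mod 8), (2/991) = +1. Now have (491/991).
Both 491 ≡ 3 and 991 ≡ 3 (mod 4), so reciprocity gives (491/991) = -(991/491). Reduce: 991 ≡ 9 (mod 491). Now have -(9/491).
9 ≡ 1 (mod 4), so quadratic reciprocity gives (9/491) = (491/9). Reduce: 491 ≡ 5 (mod 9). Now have -(5/9).
5 ≡ 1 (mod 4), so quadratic reciprocity gives (5/9) = (9/5). Reduce: 9 ≡ 4 (mod 5). Now have -(4/5).
Factor out 2: 4 = 2^2. Since 5 ≡ 5 (mod 8), (2/5) = -1, and (2/5)^2 = +1. Now have -(1/5).
(1/5) = 1. Collecting the sign factors: -1.
The Legendre symbol is -1, so x^2 ≡ 1973 (mod 991) has no solution.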